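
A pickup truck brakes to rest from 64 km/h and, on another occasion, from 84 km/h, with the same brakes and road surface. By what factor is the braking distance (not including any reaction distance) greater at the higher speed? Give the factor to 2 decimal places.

Braking distance d = v²/(2a), so with a fixed, d ∝ v².
Factor = (84/64)² = 1.3125² = 1.7227.

Factor ≈ 1.72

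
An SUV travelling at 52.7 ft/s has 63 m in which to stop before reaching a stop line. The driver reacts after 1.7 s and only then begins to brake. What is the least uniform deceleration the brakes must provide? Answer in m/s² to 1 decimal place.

52.7 ft/s × 0.3048 = 16.0630 m/s.
Distance covered during reaction = 16.0630 × 1.7 = 27.307 m.
Distance available for braking: 63 − 27.307 = 35.693 m.
v² = 2a·d ⇒ a = v²/(2d) = 16.0630² / (2 × 35.693) = 258.020 / 71.386 = 3.6144 m/s².

Required deceleration ≈ 3.6 m/s²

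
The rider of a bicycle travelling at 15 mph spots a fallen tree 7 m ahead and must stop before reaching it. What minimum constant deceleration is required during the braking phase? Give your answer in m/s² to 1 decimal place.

Required deceleration ≈ 3.2 m/s²

15 mph × 0.44704 = 6.7056 m/s.
v² = 2a·d ⇒ a = v²/(2d) = 6.7056² / (2 × 7.000) = 44.965 / 14.000 = 3.2118 m/s².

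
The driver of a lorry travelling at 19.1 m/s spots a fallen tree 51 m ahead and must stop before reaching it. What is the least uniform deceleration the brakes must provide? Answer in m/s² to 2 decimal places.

Required deceleration ≈ 3.58 m/s²

v² = 2a·d ⇒ a = v²/(2d) = 19.1000² / (2 × 51.000) = 364.810 / 102.000 = 3.5766 m/s².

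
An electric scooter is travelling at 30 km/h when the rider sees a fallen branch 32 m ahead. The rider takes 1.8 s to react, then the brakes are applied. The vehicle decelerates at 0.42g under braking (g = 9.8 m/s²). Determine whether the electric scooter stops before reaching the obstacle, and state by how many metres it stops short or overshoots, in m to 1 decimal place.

30 km/h ÷ 3.6 = 8.3333 m/s.
a = 0.42 × 9.8 = 4.116 m/s².
Reaction distance = 8.3333 × 1.8 = 15.000 m.
Braking distance = v²/(2a) = 69.444 / 8.232 = 8.436 m.
Total stopping distance = 15.000 + 8.436 = 23.436 m, vs 32 m available — it stops with 32 − 23.436 = 8.564 m to spare.

Yes — it stops 8.6 m short of the obstacle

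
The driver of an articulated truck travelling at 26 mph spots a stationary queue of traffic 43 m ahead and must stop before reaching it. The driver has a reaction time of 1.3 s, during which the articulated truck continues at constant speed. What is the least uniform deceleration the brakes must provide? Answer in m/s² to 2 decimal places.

26 mph × 0.44704 = 11.6230 m/s.
Distance covered during reaction = 11.6230 × 1.3 = 15.110 m.
Distance available for braking: 43 − 15.110 = 27.890 m.
v² = 2a·d ⇒ a = v²/(2d) = 11.6230² / (2 × 27.890) = 135.094 / 55.780 = 2.4219 m/s².

Required deceleration ≈ 2.42 m/s²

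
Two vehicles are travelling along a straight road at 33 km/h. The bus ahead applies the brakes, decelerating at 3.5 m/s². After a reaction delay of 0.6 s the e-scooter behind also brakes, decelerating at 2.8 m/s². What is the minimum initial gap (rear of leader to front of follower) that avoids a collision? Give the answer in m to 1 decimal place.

Minimum gap ≈ 8.5 m

33 km/h ÷ 3.6 = 9.1667 m/s.
Leader travels v²/(2a_L) = 84.028 / 7.000 = 12.004 m before stopping.
Follower covers v·t_r = 9.1667 × 0.6 = 5.500 m while reacting, then v²/(2a_F) = 84.028 / 5.600 = 15.005 m while braking, for a total of 5.500 + 15.005 = 20.505 m.
Since a_F ≤ a_L and the follower starts braking later, the follower is never slower than the leader, so the closest approach is when both have stopped.
Minimum gap = 20.505 − 12.004 = 8.501 m.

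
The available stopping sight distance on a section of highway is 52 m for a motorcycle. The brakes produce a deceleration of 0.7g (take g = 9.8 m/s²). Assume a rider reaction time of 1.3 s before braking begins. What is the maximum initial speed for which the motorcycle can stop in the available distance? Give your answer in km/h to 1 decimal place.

a = 0.7 × 9.8 = 6.860 m/s².
Stopping distance: v·t_r + v²/(2a) = 52 with t_r = 1.3 s and a = 6.860 m/s².
So v² + 17.836 v − 713.44 = 0.
Positive root: v = −a·t_r + √((a·t_r)² + 2a·d) = −8.918 + √(79.531 + 713.44) = 19.2417 m/s.
19.2417 m/s × 3.6 = 69.270 km/h.

Maximum speed ≈ 69.3 km/h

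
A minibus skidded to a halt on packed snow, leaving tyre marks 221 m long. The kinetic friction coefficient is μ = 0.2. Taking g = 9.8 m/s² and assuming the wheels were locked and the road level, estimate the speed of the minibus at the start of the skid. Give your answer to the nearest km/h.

Deceleration a = μg = 0.2 × 9.8 = 1.960 m/s².
v = √(2a·d) = √(2 × 1.960 × 221) = √866.320 = 29.4333 m/s.
= 29.4333 × 3.6 = 105.960 km/h.

Initial speed ≈ 106 km/h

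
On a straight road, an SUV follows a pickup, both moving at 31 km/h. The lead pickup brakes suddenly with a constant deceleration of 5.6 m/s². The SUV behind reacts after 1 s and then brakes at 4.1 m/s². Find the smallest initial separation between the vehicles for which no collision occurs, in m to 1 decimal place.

31 km/h ÷ 3.6 = 8.6111 m/s.
Leader travels v²/(2a_L) = 74.151 / 11.200 = 6.621 m before stopping.
Follower covers v·t_r = 8.6111 × 1 = 8.611 m while reacting, then v²/(2a_F) = 74.151 / 8.200 = 9.043 m while braking, for a total of 8.611 + 9.043 = 17.654 m.
Since a_F ≤ a_L and the follower starts braking later, the follower is never slower than the leader, so the closest approach is when both have stopped.
Minimum gap = 17.654 − 6.621 = 11.033 m.

Minimum gap ≈ 11.0 m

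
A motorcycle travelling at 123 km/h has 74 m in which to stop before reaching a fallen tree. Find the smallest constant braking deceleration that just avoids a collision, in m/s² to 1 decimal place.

Required deceleration ≈ 7.9 m/s²

123 km/h ÷ 3.6 = 34.1667 m/s.
v² = 2a·d ⇒ a = v²/(2d) = 34.1667² / (2 × 74.000) = 1167.363 / 148.000 = 7.8876 m/s².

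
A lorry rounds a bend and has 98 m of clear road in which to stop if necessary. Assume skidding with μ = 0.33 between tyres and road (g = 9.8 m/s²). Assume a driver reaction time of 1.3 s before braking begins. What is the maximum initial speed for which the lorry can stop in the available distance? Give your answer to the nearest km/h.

a = μg = 0.33 × 9.8 = 3.234 m/s².
Stopping distance: v·t_r + v²/(2a) = 98 with t_r = 1.3 s and a = 3.234 m/s².
So v² + 8.408 v − 633.86 = 0.
Positive root: v = −a·t_r + √((a·t_r)² + 2a·d) = −4.204 + √(17.674 + 633.86) = 21.3212 m/s.
21.3212 m/s × 3.6 = 76.756 km/h.

Maximum speed ≈ 77 km/h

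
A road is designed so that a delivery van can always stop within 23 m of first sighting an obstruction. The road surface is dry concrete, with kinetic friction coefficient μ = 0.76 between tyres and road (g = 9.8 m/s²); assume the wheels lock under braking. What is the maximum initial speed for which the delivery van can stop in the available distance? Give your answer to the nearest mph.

Maximum speed ≈ 41 mph

a = μg = 0.76 × 9.8 = 7.448 m/s².
v²/(2a) = d ⇒ v = √(2 × 7.448 × 23) = √342.61 = 18.5097 m/s.
18.5097 m/s ÷ 0.44704 = 41.405 mph.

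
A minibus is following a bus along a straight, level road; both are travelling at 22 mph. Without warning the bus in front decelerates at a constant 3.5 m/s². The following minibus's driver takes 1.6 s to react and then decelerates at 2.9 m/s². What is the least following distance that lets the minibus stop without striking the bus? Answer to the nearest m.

22 mph × 0.44704 = 9.8349 m/s.
Leader travels v²/(2a_L) = 96.725 / 7.000 = 13.818 m before stopping.
Follower covers v·t_r = 9.8349 × 1.6 = 15.736 m while reacting, then v²/(2a_F) = 96.725 / 5.800 = 16.677 m while braking, for a total of 15.736 + 16.677 = 32.413 m.
Since a_F ≤ a_L and the follower starts braking later, the follower is never slower than the leader, so the closest approach is when both have stopped.
Minimum gap = 32.413 − 13.818 = 18.595 m.

Minimum gap ≈ 19 m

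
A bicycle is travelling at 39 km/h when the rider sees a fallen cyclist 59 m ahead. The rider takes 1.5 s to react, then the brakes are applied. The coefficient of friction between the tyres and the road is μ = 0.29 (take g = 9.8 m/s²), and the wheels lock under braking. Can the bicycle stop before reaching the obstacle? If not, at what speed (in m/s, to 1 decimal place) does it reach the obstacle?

Yes — it stops about 22.1 m short of the obstacle, so it never reaches it

39 km/h ÷ 3.6 = 10.8333 m/s.
a = μg = 0.29 × 9.8 = 2.842 m/s².
Reaction distance = 10.8333 × 1.5 = 16.250 m.
Braking distance = v²/(2a) = 117.360 / 5.684 = 20.647 m.
Total stopping distance = 16.250 + 20.647 = 36.897 m, vs 59 m available — it stops with 59 − 36.897 = 22.103 m to spare.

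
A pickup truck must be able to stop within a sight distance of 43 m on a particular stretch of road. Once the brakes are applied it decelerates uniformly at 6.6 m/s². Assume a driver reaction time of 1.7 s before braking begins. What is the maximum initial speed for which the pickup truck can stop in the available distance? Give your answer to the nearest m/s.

Maximum speed ≈ 15 m/s

Stopping distance: v·t_r + v²/(2a) = 43 with t_r = 1.7 s and a = 6.600 m/s².
So v² + 22.440 v − 567.60 = 0.
Positive root: v = −a·t_r + √((a·t_r)² + 2a·d) = −11.220 + √(125.888 + 567.60) = 15.1142 m/s.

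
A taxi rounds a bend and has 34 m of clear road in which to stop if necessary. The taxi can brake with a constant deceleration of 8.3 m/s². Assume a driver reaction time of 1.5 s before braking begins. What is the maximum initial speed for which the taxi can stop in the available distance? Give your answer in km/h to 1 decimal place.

Stopping distance: v·t_r + v²/(2a) = 34 with t_r = 1.5 s and a = 8.300 m/s².
So v² + 24.900 v − 564.40 = 0.
Positive root: v = −a·t_r + √((a·t_r)² + 2a·d) = −12.450 + √(155.002 + 564.40) = 14.3717 m/s.
14.3717 m/s × 3.6 = 51.738 km/h.

Maximum speed ≈ 51.7 km/h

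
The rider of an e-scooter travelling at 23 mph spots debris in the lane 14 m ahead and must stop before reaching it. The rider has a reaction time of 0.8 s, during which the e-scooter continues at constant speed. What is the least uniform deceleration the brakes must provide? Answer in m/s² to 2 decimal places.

23 mph × 0.44704 = 10.2819 m/s.
Distance covered during reaction = 10.2819 × 0.8 = 8.226 m.
Distance available for braking: 14 − 8.226 = 5.774 m.
v² = 2a·d ⇒ a = v²/(2d) = 10.2819² / (2 × 5.774) = 105.717 / 11.548 = 9.1546 m/s².

Required deceleration ≈ 9.15 m/s²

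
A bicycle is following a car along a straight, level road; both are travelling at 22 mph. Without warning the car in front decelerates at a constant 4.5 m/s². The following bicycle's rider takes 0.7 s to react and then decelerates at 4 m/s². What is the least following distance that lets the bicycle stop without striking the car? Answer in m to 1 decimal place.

22 mph × 0.44704 = 9.8349 m/s.
Leader travels v²/(2a_L) = 96.725 / 9.000 = 10.747 m before stopping.
Follower covers v·t_r = 9.8349 × 0.7 = 6.884 m while reacting, then v²/(2a_F) = 96.725 / 8.000 = 12.091 m while braking, for a total of 6.884 + 12.091 = 18.975 m.
Since a_F ≤ a_L and the follower starts braking later, the follower is never slower than the leader, so the closest approach is when both have stopped.
Minimum gap = 18.975 − 10.747 = 8.228 m.

Minimum gap ≈ 8.2 m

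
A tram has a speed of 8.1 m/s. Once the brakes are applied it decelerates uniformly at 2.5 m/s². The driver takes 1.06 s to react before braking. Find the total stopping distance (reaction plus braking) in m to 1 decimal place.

Total stopping distance ≈ 21.7 m

Reaction distance = v·t_r = 8.1000 × 1.06 = 8.586 m.
Braking distance = v²/(2a) = 8.1000² / (2 × 2.500) = 65.610 / 5.000 = 13.122 m.
Total = 8.586 + 13.122 = 21.708 m.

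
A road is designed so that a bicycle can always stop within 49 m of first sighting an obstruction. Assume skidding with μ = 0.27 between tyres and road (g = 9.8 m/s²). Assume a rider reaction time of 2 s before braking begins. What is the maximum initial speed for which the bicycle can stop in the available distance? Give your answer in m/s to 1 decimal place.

a = μg = 0.27 × 9.8 = 2.646 m/s².
Stopping distance: v·t_r + v²/(2a) = 49 with t_r = 2 s and a = 2.646 m/s².
So v² + 10.584 v − 259.31 = 0.
Positive root: v = −a·t_r + √((a·t_r)² + 2a·d) = −5.292 + √(28.005 + 259.31) = 11.6584 m/s.

Maximum speed ≈ 11.7 m/s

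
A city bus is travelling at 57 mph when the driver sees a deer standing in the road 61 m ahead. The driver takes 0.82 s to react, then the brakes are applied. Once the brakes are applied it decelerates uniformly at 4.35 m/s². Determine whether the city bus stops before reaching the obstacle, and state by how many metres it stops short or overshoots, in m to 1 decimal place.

No — it overshoots by 34.5 m

57 mph × 0.44704 = 25.4813 m/s.
Reaction distance = 25.4813 × 0.82 = 20.895 m.
Braking distance = v²/(2a) = 649.297 / 8.700 = 74.632 m.
Total stopping distance = 20.895 + 74.632 = 95.527 m, vs 61 m available — it cannot stop in time and overshoots by 95.527 − 61 = 34.527 m.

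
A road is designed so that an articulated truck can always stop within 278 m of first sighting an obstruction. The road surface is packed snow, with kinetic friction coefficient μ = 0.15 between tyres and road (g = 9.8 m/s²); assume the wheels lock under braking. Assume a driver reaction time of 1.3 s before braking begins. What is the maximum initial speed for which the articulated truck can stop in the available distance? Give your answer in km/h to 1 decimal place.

a = μg = 0.15 × 9.8 = 1.470 m/s².
Stopping distance: v·t_r + v²/(2a) = 278 with t_r = 1.3 s and a = 1.470 m/s².
So v² + 3.822 v − 817.32 = 0.
Positive root: v = −a·t_r + √((a·t_r)² + 2a·d) = −1.911 + √(3.652 + 817.32) = 26.7416 m/s.
26.7416 m/s × 3.6 = 96.270 km/h.

Maximum speed ≈ 96.3 km/h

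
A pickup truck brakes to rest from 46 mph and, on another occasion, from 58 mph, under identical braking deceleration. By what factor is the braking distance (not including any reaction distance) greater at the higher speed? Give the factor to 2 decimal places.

Braking distance d = v²/(2a), so with a fixed, d ∝ v².
Factor = (58/46)² = 1.2609² = 1.5899.

Factor ≈ 1.59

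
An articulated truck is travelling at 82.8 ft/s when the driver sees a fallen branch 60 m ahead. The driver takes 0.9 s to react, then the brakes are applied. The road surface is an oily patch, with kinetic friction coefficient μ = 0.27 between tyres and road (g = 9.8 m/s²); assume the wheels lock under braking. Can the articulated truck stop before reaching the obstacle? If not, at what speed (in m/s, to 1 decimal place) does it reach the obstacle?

82.8 ft/s × 0.3048 = 25.2374 m/s.
a = μg = 0.27 × 9.8 = 2.646 m/s².
Reaction distance = 25.2374 × 0.9 = 22.714 m.
Braking distance needed to stop: v²/(2a) = 636.926 / 5.292 = 120.356 m, so total needed = 22.714 + 120.356 = 143.070 m > 60 m — it cannot stop.
Distance remaining when braking begins: 60 − 22.714 = 37.286 m.
v² = v₀² − 2a·d = 636.926 − 2 × 2.646 × 37.286 = 439.608 m²/s².
v = √439.608 = 20.967 m/s.

No — it strikes the obstacle at 21.0 m/s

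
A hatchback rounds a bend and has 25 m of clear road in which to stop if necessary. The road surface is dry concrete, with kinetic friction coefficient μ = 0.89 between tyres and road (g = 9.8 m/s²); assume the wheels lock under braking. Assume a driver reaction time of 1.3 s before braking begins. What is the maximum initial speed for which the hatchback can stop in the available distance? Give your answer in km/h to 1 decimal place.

a = μg = 0.89 × 9.8 = 8.722 m/s².
Stopping distance: v·t_r + v²/(2a) = 25 with t_r = 1.3 s and a = 8.722 m/s².
So v² + 22.677 v − 436.10 = 0.
Positive root: v = −a·t_r + √((a·t_r)² + 2a·d) = −11.339 + √(128.573 + 436.10) = 12.4238 m/s.
12.4238 m/s × 3.6 = 44.726 km/h.

Maximum speed ≈ 44.7 km/h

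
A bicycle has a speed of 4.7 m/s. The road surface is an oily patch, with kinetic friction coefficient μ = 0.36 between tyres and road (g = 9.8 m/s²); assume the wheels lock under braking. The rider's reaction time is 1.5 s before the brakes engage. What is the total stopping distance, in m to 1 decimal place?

a = μg = 0.36 × 9.8 = 3.528 m/s².
Reaction distance = v·t_r = 4.7000 × 1.5 = 7.050 m.
Braking distance = v²/(2a) = 4.7000² / (2 × 3.528) = 22.090 / 7.056 = 3.131 m.
Total = 7.050 + 3.131 = 10.181 m.

Total stopping distance ≈ 10.2 m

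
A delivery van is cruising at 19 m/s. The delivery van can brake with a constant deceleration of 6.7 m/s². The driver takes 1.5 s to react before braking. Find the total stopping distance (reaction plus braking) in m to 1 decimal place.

Reaction distance = v·t_r = 19.0000 × 1.5 = 28.500 m.
Braking distance = v²/(2a) = 19.0000² / (2 × 6.700) = 361.000 / 13.400 = 26.940 m.
Total = 28.500 + 26.940 = 55.440 m.

Total stopping distance ≈ 55.4 m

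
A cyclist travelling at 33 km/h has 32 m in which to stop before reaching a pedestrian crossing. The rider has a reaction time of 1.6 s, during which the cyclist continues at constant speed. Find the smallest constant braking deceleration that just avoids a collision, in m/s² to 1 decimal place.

33 km/h ÷ 3.6 = 9.1667 m/s.
Distance covered during reaction = 9.1667 × 1.6 = 14.667 m.
Distance available for braking: 32 − 14.667 = 17.333 m.
v² = 2a·d ⇒ a = v²/(2d) = 9.1667² / (2 × 17.333) = 84.028 / 34.666 = 2.4239 m/s².

Required deceleration ≈ 2.4 m/s²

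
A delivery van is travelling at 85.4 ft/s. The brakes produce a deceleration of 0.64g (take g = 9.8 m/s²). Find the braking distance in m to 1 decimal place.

85.4 ft/s × 0.3048 = 26.0299 m/s.
a = 0.64 × 9.8 = 6.272 m/s².
Braking distance = v²/(2a) = 26.0299² / (2 × 6.272) = 677.556 / 12.544 = 54.014 m.

Braking distance ≈ 54.0 m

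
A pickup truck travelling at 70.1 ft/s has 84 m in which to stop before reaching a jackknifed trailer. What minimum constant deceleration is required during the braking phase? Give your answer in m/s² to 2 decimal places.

Required deceleration ≈ 2.72 m/s²

70.1 ft/s × 0.3048 = 21.3665 m/s.
v² = 2a·d ⇒ a = v²/(2d) = 21.3665² / (2 × 84.000) = 456.527 / 168.000 = 2.7174 m/s².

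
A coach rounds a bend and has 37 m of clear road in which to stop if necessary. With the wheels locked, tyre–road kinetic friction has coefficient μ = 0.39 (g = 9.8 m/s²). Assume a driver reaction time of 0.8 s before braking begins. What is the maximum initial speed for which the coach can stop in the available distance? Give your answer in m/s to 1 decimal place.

Maximum speed ≈ 14.0 m/s

a = μg = 0.39 × 9.8 = 3.822 m/s².
Stopping distance: v·t_r + v²/(2a) = 37 with t_r = 0.8 s and a = 3.822 m/s².
So v² + 6.115 v − 282.83 = 0.
Positive root: v = −a·t_r + √((a·t_r)² + 2a·d) = −3.058 + √(9.351 + 282.83) = 14.0353 m/s.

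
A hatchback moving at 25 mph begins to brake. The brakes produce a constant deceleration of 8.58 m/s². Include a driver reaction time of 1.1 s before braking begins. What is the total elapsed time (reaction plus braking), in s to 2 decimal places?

Total time ≈ 2.40 s

25 mph × 0.44704 = 11.1760 m/s.
Braking time = v/a = 11.1760 / 8.580 = 1.303 s.
Total = 1.1 + 1.303 = 2.403 s.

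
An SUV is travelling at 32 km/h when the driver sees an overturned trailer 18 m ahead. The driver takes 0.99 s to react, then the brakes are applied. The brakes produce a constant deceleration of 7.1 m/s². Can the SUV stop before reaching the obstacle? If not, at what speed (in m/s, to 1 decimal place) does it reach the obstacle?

Yes — it stops about 3.6 m short of the obstacle, so it never reaches it

32 km/h ÷ 3.6 = 8.8889 m/s.
Reaction distance = 8.8889 × 0.99 = 8.800 m.
Braking distance = v²/(2a) = 79.013 / 14.200 = 5.564 m.
Total stopping distance = 8.800 + 5.564 = 14.364 m, vs 18 m available — it stops with 18 − 14.364 = 3.636 m to spare.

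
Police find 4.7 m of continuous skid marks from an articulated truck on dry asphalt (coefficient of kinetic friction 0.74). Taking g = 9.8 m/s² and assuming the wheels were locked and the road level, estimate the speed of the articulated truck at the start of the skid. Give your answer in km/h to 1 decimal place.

Initial speed ≈ 29.7 km/h

Deceleration a = μg = 0.74 × 9.8 = 7.252 m/s².
v = √(2a·d) = √(2 × 7.252 × 4.7) = √68.169 = 8.2565 m/s.
= 8.2565 × 3.6 = 29.723 km/h.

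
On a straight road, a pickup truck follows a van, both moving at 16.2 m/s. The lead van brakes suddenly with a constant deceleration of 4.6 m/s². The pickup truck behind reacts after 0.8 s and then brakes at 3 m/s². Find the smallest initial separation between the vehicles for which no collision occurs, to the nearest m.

Minimum gap ≈ 28 m

Leader travels v²/(2a_L) = 262.440 / 9.200 = 28.526 m before stopping.
Follower covers v·t_r = 16.2000 × 0.8 = 12.960 m while reacting, then v²/(2a_F) = 262.440 / 6.000 = 43.740 m while braking, for a total of 12.960 + 43.740 = 56.700 m.
Since a_F ≤ a_L and the follower starts braking later, the follower is never slower than the leader, so the closest approach is when both have stopped.
Minimum gap = 56.700 − 28.526 = 28.174 m.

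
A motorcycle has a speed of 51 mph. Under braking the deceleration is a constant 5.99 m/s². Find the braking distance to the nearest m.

51 mph × 0.44704 = 22.7990 m/s.
Braking distance = v²/(2a) = 22.7990² / (2 × 5.990) = 519.794 / 11.980 = 43.388 m.

Braking distance ≈ 43 m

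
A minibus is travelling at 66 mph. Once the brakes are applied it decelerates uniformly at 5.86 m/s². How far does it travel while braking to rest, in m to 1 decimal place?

Braking distance ≈ 74.3 m

66 mph × 0.44704 = 29.5046 m/s.
Braking distance = v²/(2a) = 29.5046² / (2 × 5.860) = 870.521 / 11.720 = 74.277 m.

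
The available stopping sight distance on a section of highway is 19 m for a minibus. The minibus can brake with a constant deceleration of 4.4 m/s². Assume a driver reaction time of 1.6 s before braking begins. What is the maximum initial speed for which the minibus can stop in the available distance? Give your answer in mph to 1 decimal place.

Maximum speed ≈ 17.2 mph

Stopping distance: v·t_r + v²/(2a) = 19 with t_r = 1.6 s and a = 4.400 m/s².
So v² + 14.080 v − 167.20 = 0.
Positive root: v = −a·t_r + √((a·t_r)² + 2a·d) = −7.040 + √(49.562 + 167.20) = 7.6828 m/s.
7.6828 m/s ÷ 0.44704 = 17.186 mph.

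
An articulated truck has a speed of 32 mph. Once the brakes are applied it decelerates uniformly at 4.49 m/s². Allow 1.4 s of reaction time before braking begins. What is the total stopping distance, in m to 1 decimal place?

Total stopping distance ≈ 42.8 m

32 mph × 0.44704 = 14.3053 m/s.
Reaction distance = v·t_r = 14.3053 × 1.4 = 20.027 m.
Braking distance = v²/(2a) = 14.3053² / (2 × 4.490) = 204.642 / 8.980 = 22.789 m.
Total = 20.027 + 22.789 = 42.816 m.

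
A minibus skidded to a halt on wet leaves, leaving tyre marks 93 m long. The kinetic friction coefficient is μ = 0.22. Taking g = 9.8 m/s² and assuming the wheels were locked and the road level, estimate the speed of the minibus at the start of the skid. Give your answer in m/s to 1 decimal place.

Deceleration a = μg = 0.22 × 9.8 = 2.156 m/s².
v = √(2a·d) = √(2 × 2.156 × 93) = √401.016 = 20.0254 m/s.

Initial speed ≈ 20.0 m/s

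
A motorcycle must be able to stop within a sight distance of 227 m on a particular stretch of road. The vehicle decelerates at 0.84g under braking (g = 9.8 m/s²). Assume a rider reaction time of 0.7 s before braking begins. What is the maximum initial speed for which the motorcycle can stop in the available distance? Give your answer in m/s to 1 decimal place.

a = 0.84 × 9.8 = 8.232 m/s².
Stopping distance: v·t_r + v²/(2a) = 227 with t_r = 0.7 s and a = 8.232 m/s².
So v² + 11.525 v − 3737.33 = 0.
Positive root: v = −a·t_r + √((a·t_r)² + 2a·d) = −5.762 + √(33.201 + 3737.33) = 55.6426 m/s.

Maximum speed ≈ 55.6 m/s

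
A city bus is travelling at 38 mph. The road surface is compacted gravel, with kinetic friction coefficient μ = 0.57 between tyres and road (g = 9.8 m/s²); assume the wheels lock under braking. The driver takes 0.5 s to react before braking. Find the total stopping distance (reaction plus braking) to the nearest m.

Total stopping distance ≈ 34 m

38 mph × 0.44704 = 16.9875 m/s.
a = μg = 0.57 × 9.8 = 5.586 m/s².
Reaction distance = v·t_r = 16.9875 × 0.5 = 8.494 m.
Braking distance = v²/(2a) = 16.9875² / (2 × 5.586) = 288.575 / 11.172 = 25.830 m.
Total = 8.494 + 25.830 = 34.324 m.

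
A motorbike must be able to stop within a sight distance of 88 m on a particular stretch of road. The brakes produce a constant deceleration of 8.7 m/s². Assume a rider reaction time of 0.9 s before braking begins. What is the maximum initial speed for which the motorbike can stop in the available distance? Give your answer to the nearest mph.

Maximum speed ≈ 72 mph

Stopping distance: v·t_r + v²/(2a) = 88 with t_r = 0.9 s and a = 8.700 m/s².
So v² + 15.660 v − 1531.20 = 0.
Positive root: v = −a·t_r + √((a·t_r)² + 2a·d) = −7.830 + √(61.309 + 1531.20) = 32.0763 m/s.
32.0763 m/s ÷ 0.44704 = 71.753 mph.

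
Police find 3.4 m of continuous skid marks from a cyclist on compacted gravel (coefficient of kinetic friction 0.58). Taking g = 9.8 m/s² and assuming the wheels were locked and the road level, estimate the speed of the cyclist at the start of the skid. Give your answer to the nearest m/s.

Initial speed ≈ 6 m/s

Deceleration a = μg = 0.58 × 9.8 = 5.684 m/s².
v = √(2a·d) = √(2 × 5.684 × 3.4) = √38.651 = 6.2170 m/s.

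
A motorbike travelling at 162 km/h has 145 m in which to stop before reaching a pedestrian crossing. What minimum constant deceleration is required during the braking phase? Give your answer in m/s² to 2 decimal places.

Required deceleration ≈ 6.98 m/s²

162 km/h ÷ 3.6 = 45.0000 m/s.
v² = 2a·d ⇒ a = v²/(2d) = 45.0000² / (2 × 145.000) = 2025.000 / 290.000 = 6.9828 m/s².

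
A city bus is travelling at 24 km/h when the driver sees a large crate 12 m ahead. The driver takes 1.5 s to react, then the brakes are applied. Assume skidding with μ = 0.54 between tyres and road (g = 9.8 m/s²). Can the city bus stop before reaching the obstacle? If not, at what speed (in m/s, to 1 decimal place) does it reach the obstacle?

24 km/h ÷ 3.6 = 6.6667 m/s.
a = μg = 0.54 × 9.8 = 5.292 m/s².
Reaction distance = 6.6667 × 1.5 = 10.000 m.
Braking distance needed to stop: v²/(2a) = 44.445 / 10.584 = 4.199 m, so total needed = 10.000 + 4.199 = 14.199 m > 12 m — it cannot stop.
Distance remaining when braking begins: 12 − 10.000 = 2.000 m.
v² = v₀² − 2a·d = 44.445 − 2 × 5.292 × 2.000 = 23.277 m²/s².
v = √23.277 = 4.825 m/s.

No — it strikes the obstacle at 4.8 m/s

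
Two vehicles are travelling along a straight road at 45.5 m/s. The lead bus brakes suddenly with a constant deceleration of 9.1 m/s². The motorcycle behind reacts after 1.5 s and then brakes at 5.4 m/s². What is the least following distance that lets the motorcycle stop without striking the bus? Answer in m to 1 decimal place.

Leader travels v²/(2a_L) = 2070.250 / 18.200 = 113.750 m before stopping.
Follower covers v·t_r = 45.5000 × 1.5 = 68.250 m while reacting, then v²/(2a_F) = 2070.250 / 10.800 = 191.690 m while braking, for a total of 68.250 + 191.690 = 259.940 m.
Since a_F ≤ a_L and the follower starts braking later, the follower is never slower than the leader, so the closest approach is when both have stopped.
Minimum gap = 259.940 − 113.750 = 146.190 m.

Minimum gap ≈ 146.2 m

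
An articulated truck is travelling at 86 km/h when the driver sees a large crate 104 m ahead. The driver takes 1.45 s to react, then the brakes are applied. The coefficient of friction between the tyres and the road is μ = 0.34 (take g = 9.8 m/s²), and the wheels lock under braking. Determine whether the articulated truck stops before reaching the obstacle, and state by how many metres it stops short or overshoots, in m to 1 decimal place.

86 km/h ÷ 3.6 = 23.8889 m/s.
a = μg = 0.34 × 9.8 = 3.332 m/s².
Reaction distance = 23.8889 × 1.45 = 34.639 m.
Braking distance = v²/(2a) = 570.680 / 6.664 = 85.636 m.
Total stopping distance = 34.639 + 85.636 = 120.275 m, vs 104 m available — it cannot stop in time and overshoots by 120.275 − 104 = 16.275 m.

No — it overshoots by 16.3 m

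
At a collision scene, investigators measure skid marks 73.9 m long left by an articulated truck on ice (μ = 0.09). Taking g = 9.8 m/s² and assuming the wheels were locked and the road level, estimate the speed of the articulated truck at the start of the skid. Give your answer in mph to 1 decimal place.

Initial speed ≈ 25.5 mph

Deceleration a = μg = 0.09 × 9.8 = 0.882 m/s².
v = √(2a·d) = √(2 × 0.882 × 73.9) = √130.360 = 11.4175 m/s.
= 11.4175 ÷ 0.44704 = 25.540 mph.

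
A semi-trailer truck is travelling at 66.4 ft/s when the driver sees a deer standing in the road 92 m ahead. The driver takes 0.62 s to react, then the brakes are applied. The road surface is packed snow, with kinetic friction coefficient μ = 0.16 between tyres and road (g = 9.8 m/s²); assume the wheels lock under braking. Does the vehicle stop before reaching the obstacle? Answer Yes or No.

No

66.4 ft/s × 0.3048 = 20.2387 m/s.
a = μg = 0.16 × 9.8 = 1.568 m/s².
Reaction distance = 20.2387 × 0.62 = 12.548 m.
Braking distance = v²/(2a) = 409.605 / 3.136 = 130.614 m.
Total stopping distance = 12.548 + 130.614 = 143.162 m, vs 92 m available — it cannot stop in time and overshoots by 143.162 − 92 = 51.162 m.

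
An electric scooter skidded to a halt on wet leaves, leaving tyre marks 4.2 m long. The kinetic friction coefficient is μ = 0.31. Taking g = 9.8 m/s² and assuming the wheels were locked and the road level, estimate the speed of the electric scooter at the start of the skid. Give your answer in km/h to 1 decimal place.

Deceleration a = μg = 0.31 × 9.8 = 3.038 m/s².
v = √(2a·d) = √(2 × 3.038 × 4.2) = √25.519 = 5.0516 m/s.
= 5.0516 × 3.6 = 18.186 km/h.

Initial speed ≈ 18.2 km/h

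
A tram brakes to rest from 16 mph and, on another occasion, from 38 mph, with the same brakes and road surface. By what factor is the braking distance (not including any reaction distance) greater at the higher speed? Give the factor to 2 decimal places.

Factor ≈ 5.64

Braking distance d = v²/(2a), so with a fixed, d ∝ v².
Factor = (38/16)² = 2.3750² = 5.6406.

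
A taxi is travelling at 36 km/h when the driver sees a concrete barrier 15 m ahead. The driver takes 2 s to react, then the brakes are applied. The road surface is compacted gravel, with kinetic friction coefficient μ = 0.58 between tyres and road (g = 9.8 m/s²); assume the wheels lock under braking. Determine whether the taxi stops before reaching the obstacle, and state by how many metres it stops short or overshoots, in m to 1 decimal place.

36 km/h ÷ 3.6 = 10.0000 m/s.
a = μg = 0.58 × 9.8 = 5.684 m/s².
Reaction distance = 10.0000 × 2 = 20.000 m.
Braking distance = v²/(2a) = 100.000 / 11.368 = 8.797 m.
Total stopping distance = 20.000 + 8.797 = 28.797 m, vs 15 m available — it cannot stop in time and overshoots by 28.797 − 15 = 13.797 m.

No — it overshoots by 13.8 m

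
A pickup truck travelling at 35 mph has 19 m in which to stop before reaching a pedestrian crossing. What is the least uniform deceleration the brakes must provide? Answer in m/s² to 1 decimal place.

35 mph × 0.44704 = 15.6464 m/s.
v² = 2a·d ⇒ a = v²/(2d) = 15.6464² / (2 × 19.000) = 244.810 / 38.000 = 6.4424 m/s².

Required deceleration ≈ 6.4 m/s²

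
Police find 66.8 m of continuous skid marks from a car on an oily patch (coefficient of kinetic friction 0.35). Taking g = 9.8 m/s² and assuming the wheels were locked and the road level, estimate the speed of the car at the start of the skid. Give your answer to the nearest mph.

Initial speed ≈ 48 mph

Deceleration a = μg = 0.35 × 9.8 = 3.430 m/s².
v = √(2a·d) = √(2 × 3.430 × 66.8) = √458.248 = 21.4067 m/s.
= 21.4067 ÷ 0.44704 = 47.885 mph.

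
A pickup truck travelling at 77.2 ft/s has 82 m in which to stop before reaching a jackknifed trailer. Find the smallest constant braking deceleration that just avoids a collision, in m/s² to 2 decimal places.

77.2 ft/s × 0.3048 = 23.5306 m/s.
v² = 2a·d ⇒ a = v²/(2d) = 23.5306² / (2 × 82.000) = 553.689 / 164.000 = 3.3762 m/s².

Required deceleration ≈ 3.38 m/s²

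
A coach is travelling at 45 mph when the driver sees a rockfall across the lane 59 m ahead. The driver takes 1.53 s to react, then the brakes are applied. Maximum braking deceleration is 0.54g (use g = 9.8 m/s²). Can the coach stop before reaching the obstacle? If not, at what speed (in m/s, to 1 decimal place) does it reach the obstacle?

No — it strikes the obstacle at 10.3 m/s

45 mph × 0.44704 = 20.1168 m/s.
a = 0.54 × 9.8 = 5.292 m/s².
Reaction distance = 20.1168 × 1.53 = 30.779 m.
Braking distance needed to stop: v²/(2a) = 404.686 / 10.584 = 38.236 m, so total needed = 30.779 + 38.236 = 69.015 m > 59 m — it cannot stop.
Distance remaining when braking begins: 59 − 30.779 = 28.221 m.
v² = v₀² − 2a·d = 404.686 − 2 × 5.292 × 28.221 = 105.995 m²/s².
v = √105.995 = 10.295 m/s.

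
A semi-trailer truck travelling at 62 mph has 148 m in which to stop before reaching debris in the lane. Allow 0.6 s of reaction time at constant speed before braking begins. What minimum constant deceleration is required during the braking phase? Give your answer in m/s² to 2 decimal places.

Required deceleration ≈ 2.92 m/s²

62 mph × 0.44704 = 27.7165 m/s.
Distance covered during reaction = 27.7165 × 0.6 = 16.630 m.
Distance available for braking: 148 − 16.630 = 131.370 m.
v² = 2a·d ⇒ a = v²/(2d) = 27.7165² / (2 × 131.370) = 768.204 / 262.740 = 2.9238 m/s².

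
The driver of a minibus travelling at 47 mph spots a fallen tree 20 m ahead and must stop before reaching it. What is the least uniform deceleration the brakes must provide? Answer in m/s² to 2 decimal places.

47 mph × 0.44704 = 21.0109 m/s.
v² = 2a·d ⇒ a = v²/(2d) = 21.0109² / (2 × 20.000) = 441.458 / 40.000 = 11.0365 m/s².

Required deceleration ≈ 11.04 m/s²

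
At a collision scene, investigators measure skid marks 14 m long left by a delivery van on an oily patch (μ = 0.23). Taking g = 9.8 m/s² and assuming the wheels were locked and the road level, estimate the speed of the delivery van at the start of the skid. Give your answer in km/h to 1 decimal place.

Deceleration a = μg = 0.23 × 9.8 = 2.254 m/s².
v = √(2a·d) = √(2 × 2.254 × 14) = √63.112 = 7.9443 m/s.
= 7.9443 × 3.6 = 28.599 km/h.

Initial speed ≈ 28.6 km/h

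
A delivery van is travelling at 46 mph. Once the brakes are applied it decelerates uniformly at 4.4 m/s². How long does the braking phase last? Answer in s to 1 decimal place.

46 mph × 0.44704 = 20.5638 m/s.
Braking time = v/a = 20.5638 / 4.400 = 4.674 s.

Braking time ≈ 4.7 s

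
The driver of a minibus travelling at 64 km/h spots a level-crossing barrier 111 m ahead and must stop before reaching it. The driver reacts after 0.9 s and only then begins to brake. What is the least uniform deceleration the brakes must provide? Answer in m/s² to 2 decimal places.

Required deceleration ≈ 1.66 m/s²

64 km/h ÷ 3.6 = 17.7778 m/s.
Distance covered during reaction = 17.7778 × 0.9 = 16.000 m.
Distance available for braking: 111 − 16.000 = 95.000 m.
v² = 2a·d ⇒ a = v²/(2d) = 17.7778² / (2 × 95.000) = 316.050 / 190.000 = 1.6634 m/s².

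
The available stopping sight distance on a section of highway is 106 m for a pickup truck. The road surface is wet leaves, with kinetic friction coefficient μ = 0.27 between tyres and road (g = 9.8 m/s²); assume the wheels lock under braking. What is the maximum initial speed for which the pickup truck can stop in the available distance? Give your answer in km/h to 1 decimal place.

a = μg = 0.27 × 9.8 = 2.646 m/s².
v²/(2a) = d ⇒ v = √(2 × 2.646 × 106) = √560.95 = 23.6844 m/s.
23.6844 m/s × 3.6 = 85.264 km/h.

Maximum speed ≈ 85.3 km/h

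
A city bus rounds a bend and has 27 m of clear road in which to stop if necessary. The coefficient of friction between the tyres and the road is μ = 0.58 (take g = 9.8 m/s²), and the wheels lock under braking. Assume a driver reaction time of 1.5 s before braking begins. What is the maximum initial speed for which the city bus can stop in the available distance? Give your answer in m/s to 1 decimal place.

Maximum speed ≈ 11.0 m/s

a = μg = 0.58 × 9.8 = 5.684 m/s².
Stopping distance: v·t_r + v²/(2a) = 27 with t_r = 1.5 s and a = 5.684 m/s².
So v² + 17.052 v − 306.94 = 0.
Positive root: v = −a·t_r + √((a·t_r)² + 2a·d) = −8.526 + √(72.693 + 306.94) = 10.9582 m/s.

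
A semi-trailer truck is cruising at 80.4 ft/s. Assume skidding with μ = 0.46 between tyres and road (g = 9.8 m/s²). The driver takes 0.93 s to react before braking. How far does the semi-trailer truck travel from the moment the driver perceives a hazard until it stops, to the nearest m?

80.4 ft/s × 0.3048 = 24.5059 m/s.
a = μg = 0.46 × 9.8 = 4.508 m/s².
Reaction distance = v·t_r = 24.5059 × 0.93 = 22.790 m.
Braking distance = v²/(2a) = 24.5059² / (2 × 4.508) = 600.539 / 9.016 = 66.608 m.
Total = 22.790 + 66.608 = 89.398 m.

Total stopping distance ≈ 89 m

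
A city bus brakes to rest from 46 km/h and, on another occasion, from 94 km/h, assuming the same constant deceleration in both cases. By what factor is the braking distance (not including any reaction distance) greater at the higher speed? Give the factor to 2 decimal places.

Factor ≈ 4.18

Braking distance d = v²/(2a), so with a fixed, d ∝ v².
Factor = (94/46)² = 2.0435² = 4.1759.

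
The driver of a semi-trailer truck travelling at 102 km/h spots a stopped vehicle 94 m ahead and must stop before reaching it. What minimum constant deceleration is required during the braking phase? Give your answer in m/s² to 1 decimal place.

Required deceleration ≈ 4.3 m/s²

102 km/h ÷ 3.6 = 28.3333 m/s.
v² = 2a·d ⇒ a = v²/(2d) = 28.3333² / (2 × 94.000) = 802.776 / 188.000 = 4.2701 m/s².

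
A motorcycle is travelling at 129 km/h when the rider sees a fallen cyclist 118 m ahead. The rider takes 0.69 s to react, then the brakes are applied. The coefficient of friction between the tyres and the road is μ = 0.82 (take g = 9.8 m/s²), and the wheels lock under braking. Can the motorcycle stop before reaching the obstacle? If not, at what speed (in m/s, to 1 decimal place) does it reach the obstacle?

Yes — it stops about 13.4 m short of the obstacle, so it never reaches it

129 km/h ÷ 3.6 = 35.8333 m/s.
a = μg = 0.82 × 9.8 = 8.036 m/s².
Reaction distance = 35.8333 × 0.69 = 24.725 m.
Braking distance = v²/(2a) = 1284.025 / 16.072 = 79.892 m.
Total stopping distance = 24.725 + 79.892 = 104.617 m, vs 118 m available — it stops with 118 − 104.617 = 13.383 m to spare.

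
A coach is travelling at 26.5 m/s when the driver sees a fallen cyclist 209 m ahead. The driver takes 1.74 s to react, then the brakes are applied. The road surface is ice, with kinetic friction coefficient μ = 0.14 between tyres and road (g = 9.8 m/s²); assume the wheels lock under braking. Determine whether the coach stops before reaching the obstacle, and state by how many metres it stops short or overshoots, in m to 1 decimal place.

No — it overshoots by 93.0 m

a = μg = 0.14 × 9.8 = 1.372 m/s².
Reaction distance = 26.5000 × 1.74 = 46.110 m.
Braking distance = v²/(2a) = 702.250 / 2.744 = 255.922 m.
Total stopping distance = 46.110 + 255.922 = 302.032 m, vs 209 m available — it cannot stop in time and overshoots by 302.032 − 209 = 93.032 m.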